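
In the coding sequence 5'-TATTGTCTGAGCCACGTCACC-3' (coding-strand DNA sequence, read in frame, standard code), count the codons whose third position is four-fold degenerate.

3

Codon 1 TAT (Tyr): third position 2-fold.
Codon 2 TGT (Cys): third position 2-fold.
Codon 3 CTG (Leu): third position 4-fold.
Codon 4 AGC (Ser): third position 2-fold.
Codon 5 CAC (His): third position 2-fold.
Codon 6 GTC (Val): third position 4-fold.
Codon 7 ACC (Thr): third position 4-fold.
Four-fold degenerate third positions: 3.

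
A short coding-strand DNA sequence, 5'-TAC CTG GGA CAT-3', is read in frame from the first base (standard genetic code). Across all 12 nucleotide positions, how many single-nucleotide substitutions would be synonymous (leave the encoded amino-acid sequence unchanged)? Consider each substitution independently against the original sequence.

9

Codon 1 (TAC, Tyr): 1 synonymous substitution.
Codon 2 (CTG, Leu): 4 synonymous substitutions.
Codon 3 (GGA, Gly): 3 synonymous substitutions.
Codon 4 (CAT, His): 1 synonymous substitution.
Total: 1 + 4 + 3 + 1 = 9.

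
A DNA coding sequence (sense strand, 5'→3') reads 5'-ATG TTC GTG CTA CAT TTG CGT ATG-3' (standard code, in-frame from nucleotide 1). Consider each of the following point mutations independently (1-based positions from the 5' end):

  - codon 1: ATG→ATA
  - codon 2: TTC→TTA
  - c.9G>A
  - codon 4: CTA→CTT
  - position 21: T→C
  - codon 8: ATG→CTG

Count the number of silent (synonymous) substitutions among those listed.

3

Codon 1: ATG (Met) → ATA (Ile) — missense.
Codon 2: TTC (Phe) → TTA (Leu) — missense.
Codon 3: GTG (Val) → GTA (Val) — synonymous.
Codon 4: CTA (Leu) → CTT (Leu) — synonymous.
Codon 7: CGT (Arg) → CGC (Arg) — synonymous.
Codon 8: ATG (Met) → CTG (Leu) — missense.
Synonymous: 3 of 6.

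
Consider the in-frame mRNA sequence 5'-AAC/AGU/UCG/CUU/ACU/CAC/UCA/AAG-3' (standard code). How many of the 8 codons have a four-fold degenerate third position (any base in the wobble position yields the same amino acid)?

4

Codon 1 AAC (Asn): third position 2-fold.
Codon 2 AGU (Ser): third position 2-fold.
Codon 3 UCG (Ser): third position 4-fold.
Codon 4 CUU (Leu): third position 4-fold.
Codon 5 ACU (Thr): third position 4-fold.
Codon 6 CAC (His): third position 2-fold.
Codon 7 UCA (Ser): third position 4-fold.
Codon 8 AAG (Lys): third position 2-fold.
Four-fold degenerate third positions: 4.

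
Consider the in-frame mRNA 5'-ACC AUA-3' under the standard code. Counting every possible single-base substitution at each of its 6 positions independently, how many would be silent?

5

Codon 1 (ACC, Thr): 3 synonymous substitutions.
Codon 2 (AUA, Ile): 2 synonymous substitutions.
Total: 3 + 2 = 5.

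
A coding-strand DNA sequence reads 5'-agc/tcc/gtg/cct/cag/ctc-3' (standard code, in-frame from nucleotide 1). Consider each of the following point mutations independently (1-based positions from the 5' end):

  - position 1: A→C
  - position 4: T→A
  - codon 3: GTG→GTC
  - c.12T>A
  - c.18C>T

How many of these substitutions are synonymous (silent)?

3

Codon 1: AGC (Ser) → CGC (Arg) — missense.
Codon 2: TCC (Ser) → ACC (Thr) — missense.
Codon 3: GTG (Val) → GTC (Val) — synonymous.
Codon 4: CCT (Pro) → CCA (Pro) — synonymous.
Codon 6: CTC (Leu) → CTT (Leu) — synonymous.
Synonymous: 3 of 5.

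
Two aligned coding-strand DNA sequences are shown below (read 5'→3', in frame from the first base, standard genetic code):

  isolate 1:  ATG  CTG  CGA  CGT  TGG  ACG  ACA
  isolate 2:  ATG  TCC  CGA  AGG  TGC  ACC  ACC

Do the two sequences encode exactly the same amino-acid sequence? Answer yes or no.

no

Codon 1: ATG Met / ATG Met — identical.
Codon 2: CTG Leu / TCC Ser — nonsynonymous.
Codon 3: CGA Arg / CGA Arg — identical.
Codon 4: CGT Arg / AGG Arg — synonymous.
Codon 5: TGG Trp / TGC Cys — nonsynonymous.
Codon 6: ACG Thr / ACC Thr — synonymous.
Codon 7: ACA Thr / ACC Thr — synonymous.
Nonsynonymous differences: 2 → different protein.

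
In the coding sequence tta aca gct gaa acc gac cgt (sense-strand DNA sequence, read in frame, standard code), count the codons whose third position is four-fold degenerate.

4

Codon 1 TTA (Leu): third position 2-fold.
Codon 2 ACA (Thr): third position 4-fold.
Codon 3 GCT (Ala): third position 4-fold.
Codon 4 GAA (Glu): third position 2-fold.
Codon 5 ACC (Thr): third position 4-fold.
Codon 6 GAC (Asp): third position 2-fold.
Codon 7 CGT (Arg): third position 4-fold.
Four-fold degenerate third positions: 4.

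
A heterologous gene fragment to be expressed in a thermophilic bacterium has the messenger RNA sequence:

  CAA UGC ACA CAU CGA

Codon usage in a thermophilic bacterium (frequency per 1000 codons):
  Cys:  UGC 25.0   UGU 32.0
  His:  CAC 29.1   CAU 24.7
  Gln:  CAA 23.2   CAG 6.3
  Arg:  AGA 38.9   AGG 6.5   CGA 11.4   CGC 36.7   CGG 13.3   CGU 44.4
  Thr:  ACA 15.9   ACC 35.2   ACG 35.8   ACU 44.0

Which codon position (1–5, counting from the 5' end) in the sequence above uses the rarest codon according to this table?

Codon 1 CAA (Gln): 23.2 per 1000.
Codon 2 UGC (Cys): 25.0 per 1000.
Codon 3 ACA (Thr): 15.9 per 1000.
Codon 4 CAU (His): 24.7 per 1000.
Codon 5 CGA (Arg): 11.4 per 1000.
Lowest frequency is 11.4 at codon 5.

5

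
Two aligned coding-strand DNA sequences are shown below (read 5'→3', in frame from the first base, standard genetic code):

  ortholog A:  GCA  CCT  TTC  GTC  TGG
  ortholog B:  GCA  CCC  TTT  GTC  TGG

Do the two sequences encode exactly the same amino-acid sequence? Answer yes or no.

yes

Codon 1: GCA Ala / GCA Ala — identical.
Codon 2: CCT Pro / CCC Pro — synonymous.
Codon 3: TTC Phe / TTT Phe — synonymous.
Codon 4: GTC Val / GTC Val — identical.
Codon 5: TGG Trp / TGG Trp — identical.
Nonsynonymous differences: 0 → same protein.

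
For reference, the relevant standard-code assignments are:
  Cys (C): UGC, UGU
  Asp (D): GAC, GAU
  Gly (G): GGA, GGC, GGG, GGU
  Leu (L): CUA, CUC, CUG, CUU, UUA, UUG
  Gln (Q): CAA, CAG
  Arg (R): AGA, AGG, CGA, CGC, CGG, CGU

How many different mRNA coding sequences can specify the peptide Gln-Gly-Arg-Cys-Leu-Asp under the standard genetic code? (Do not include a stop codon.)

1152

Gln: 2 codons.
Gly: 4 codons.
Arg: 6 codons.
Cys: 2 codons.
Leu: 6 codons.
Asp: 2 codons.
2 × 4 × 6 × 2 × 6 × 2 = 1152.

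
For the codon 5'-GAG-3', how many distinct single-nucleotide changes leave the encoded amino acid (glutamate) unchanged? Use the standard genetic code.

Position 1: none → 0 synonymous.
Position 2: none → 0 synonymous.
Position 3: GAA → 1 synonymous.
Total: 0 + 0 + 1 = 1.

1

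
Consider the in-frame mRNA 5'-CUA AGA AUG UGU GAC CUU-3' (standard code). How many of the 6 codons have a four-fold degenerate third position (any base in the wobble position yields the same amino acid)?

Codon 1 CUA (Leu): third position 4-fold.
Codon 2 AGA (Arg): third position 2-fold.
Codon 3 AUG (Met): third position 1-fold.
Codon 4 UGU (Cys): third position 2-fold.
Codon 5 GAC (Asp): third position 2-fold.
Codon 6 CUU (Leu): third position 4-fold.
Four-fold degenerate third positions: 2.

2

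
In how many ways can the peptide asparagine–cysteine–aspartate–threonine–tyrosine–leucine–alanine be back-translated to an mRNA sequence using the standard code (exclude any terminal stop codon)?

Asn: 2 codons.
Cys: 2 codons.
Asp: 2 codons.
Thr: 4 codons.
Tyr: 2 codons.
Leu: 6 codons.
Ala: 4 codons.
2 × 2 × 2 × 4 × 2 × 6 × 4 = 1536.

1536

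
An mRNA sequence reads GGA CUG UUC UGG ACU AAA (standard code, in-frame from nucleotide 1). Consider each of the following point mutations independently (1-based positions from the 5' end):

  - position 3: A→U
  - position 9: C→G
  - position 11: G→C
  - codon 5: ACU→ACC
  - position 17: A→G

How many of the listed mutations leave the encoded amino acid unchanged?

2

Codon 1: GGA (Gly) → GGU (Gly) — synonymous.
Codon 3: UUC (Phe) → UUG (Leu) — missense.
Codon 4: UGG (Trp) → UCG (Ser) — missense.
Codon 5: ACU (Thr) → ACC (Thr) — synonymous.
Codon 6: AAA (Lys) → AGA (Arg) — missense.
Synonymous: 2 of 5.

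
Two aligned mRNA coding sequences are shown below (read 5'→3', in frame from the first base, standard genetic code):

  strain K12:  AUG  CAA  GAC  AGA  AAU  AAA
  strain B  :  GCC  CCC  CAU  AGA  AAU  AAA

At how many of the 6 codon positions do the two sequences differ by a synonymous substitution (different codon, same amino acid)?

0

Codon 1: AUG Met / GCC Ala — nonsynonymous.
Codon 2: CAA Gln / CCC Pro — nonsynonymous.
Codon 3: GAC Asp / CAU His — nonsynonymous.
Codon 4: AGA Arg / AGA Arg — identical.
Codon 5: AAU Asn / AAU Asn — identical.
Codon 6: AAA Lys / AAA Lys — identical.
Synonymous differences: 0.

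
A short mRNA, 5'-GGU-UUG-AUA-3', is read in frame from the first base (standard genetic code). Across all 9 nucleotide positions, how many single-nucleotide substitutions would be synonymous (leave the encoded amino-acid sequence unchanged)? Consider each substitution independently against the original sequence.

Codon 1 (GGU, Gly): 3 synonymous substitutions.
Codon 2 (UUG, Leu): 2 synonymous substitutions.
Codon 3 (AUA, Ile): 2 synonymous substitutions.
Total: 3 + 2 + 2 = 7.

7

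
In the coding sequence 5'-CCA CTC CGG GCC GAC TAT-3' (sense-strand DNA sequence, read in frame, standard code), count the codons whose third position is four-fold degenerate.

Codon 1 CCA (Pro): third position 4-fold.
Codon 2 CTC (Leu): third position 4-fold.
Codon 3 CGG (Arg): third position 4-fold.
Codon 4 GCC (Ala): third position 4-fold.
Codon 5 GAC (Asp): third position 2-fold.
Codon 6 TAT (Tyr): third position 2-fold.
Four-fold degenerate third positions: 4.

4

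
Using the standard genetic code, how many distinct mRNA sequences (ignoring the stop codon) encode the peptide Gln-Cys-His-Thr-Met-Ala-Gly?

512

Gln: 2 codons.
Cys: 2 codons.
His: 2 codons.
Thr: 4 codons.
Met: 1 codon.
Ala: 4 codons.
Gly: 4 codons.
2 × 2 × 2 × 4 × 1 × 4 × 4 = 512.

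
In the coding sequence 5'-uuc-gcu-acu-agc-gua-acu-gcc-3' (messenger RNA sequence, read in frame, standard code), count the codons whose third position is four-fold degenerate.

Codon 1 UUC (Phe): third position 2-fold.
Codon 2 GCU (Ala): third position 4-fold.
Codon 3 ACU (Thr): third position 4-fold.
Codon 4 AGC (Ser): third position 2-fold.
Codon 5 GUA (Val): third position 4-fold.
Codon 6 ACU (Thr): third position 4-fold.
Codon 7 GCC (Ala): third position 4-fold.
Four-fold degenerate third positions: 5.

5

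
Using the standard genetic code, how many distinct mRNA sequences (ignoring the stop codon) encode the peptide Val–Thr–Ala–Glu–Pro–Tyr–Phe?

2048

Val: 4 codons.
Thr: 4 codons.
Ala: 4 codons.
Glu: 2 codons.
Pro: 4 codons.
Tyr: 2 codons.
Phe: 2 codons.
4 × 4 × 4 × 2 × 4 × 2 × 2 = 2048.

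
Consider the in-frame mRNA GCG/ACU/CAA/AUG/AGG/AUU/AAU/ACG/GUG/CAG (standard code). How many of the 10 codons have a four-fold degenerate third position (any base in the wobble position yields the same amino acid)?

Codon 1 GCG (Ala): third position 4-fold.
Codon 2 ACU (Thr): third position 4-fold.
Codon 3 CAA (Gln): third position 2-fold.
Codon 4 AUG (Met): third position 1-fold.
Codon 5 AGG (Arg): third position 2-fold.
Codon 6 AUU (Ile): third position 3-fold.
Codon 7 AAU (Asn): third position 2-fold.
Codon 8 ACG (Thr): third position 4-fold.
Codon 9 GUG (Val): third position 4-fold.
Codon 10 CAG (Gln): third position 2-fold.
Four-fold degenerate third positions: 4.

4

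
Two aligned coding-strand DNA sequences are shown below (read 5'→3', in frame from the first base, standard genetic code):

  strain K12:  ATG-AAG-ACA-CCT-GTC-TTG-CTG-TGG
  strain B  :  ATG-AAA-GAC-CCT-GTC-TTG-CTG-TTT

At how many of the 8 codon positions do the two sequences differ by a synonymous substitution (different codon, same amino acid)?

1

Codon 1: ATG Met / ATG Met — identical.
Codon 2: AAG Lys / AAA Lys — synonymous.
Codon 3: ACA Thr / GAC Asp — nonsynonymous.
Codon 4: CCT Pro / CCT Pro — identical.
Codon 5: GTC Val / GTC Val — identical.
Codon 6: TTG Leu / TTG Leu — identical.
Codon 7: CTG Leu / CTG Leu — identical.
Codon 8: TGG Trp / TTT Phe — nonsynonymous.
Synonymous differences: 1.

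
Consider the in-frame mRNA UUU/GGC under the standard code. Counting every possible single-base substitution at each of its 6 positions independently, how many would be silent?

Codon 1 (UUU, Phe): 1 synonymous substitution.
Codon 2 (GGC, Gly): 3 synonymous substitutions.
Total: 1 + 3 = 4.

4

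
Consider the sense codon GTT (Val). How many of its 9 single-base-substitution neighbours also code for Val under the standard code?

Position 1: none → 0 synonymous.
Position 2: none → 0 synonymous.
Position 3: GTC, GTA, GTG → 3 synonymous.
Total: 0 + 0 + 3 = 3.

3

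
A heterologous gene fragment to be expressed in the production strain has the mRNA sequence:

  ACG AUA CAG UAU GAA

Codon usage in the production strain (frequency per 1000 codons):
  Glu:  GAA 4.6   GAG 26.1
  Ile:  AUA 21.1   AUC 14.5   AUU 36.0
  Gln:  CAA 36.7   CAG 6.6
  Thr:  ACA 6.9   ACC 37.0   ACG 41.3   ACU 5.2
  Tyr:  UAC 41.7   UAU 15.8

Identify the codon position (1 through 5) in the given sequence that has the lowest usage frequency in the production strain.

5

Codon 1 ACG (Thr): 41.3 per 1000.
Codon 2 AUA (Ile): 21.1 per 1000.
Codon 3 CAG (Gln): 6.6 per 1000.
Codon 4 UAU (Tyr): 15.8 per 1000.
Codon 5 GAA (Glu): 4.6 per 1000.
Lowest frequency is 4.6 at codon 5.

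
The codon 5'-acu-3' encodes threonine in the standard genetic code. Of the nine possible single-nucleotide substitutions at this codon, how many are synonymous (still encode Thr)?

3

Position 1: none → 0 synonymous.
Position 2: none → 0 synonymous.
Position 3: ACC, ACA, ACG → 3 synonymous.
Total: 0 + 0 + 3 = 3.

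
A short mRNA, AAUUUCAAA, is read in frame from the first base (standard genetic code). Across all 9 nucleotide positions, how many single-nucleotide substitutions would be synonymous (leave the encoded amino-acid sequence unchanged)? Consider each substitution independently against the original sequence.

Codon 1 (AAU, Asn): 1 synonymous substitution.
Codon 2 (UUC, Phe): 1 synonymous substitution.
Codon 3 (AAA, Lys): 1 synonymous substitution.
Total: 1 + 1 + 1 = 3.

3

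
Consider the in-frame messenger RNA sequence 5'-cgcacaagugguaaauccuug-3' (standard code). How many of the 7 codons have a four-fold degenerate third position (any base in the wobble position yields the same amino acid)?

4

Codon 1 CGC (Arg): third position 4-fold.
Codon 2 ACA (Thr): third position 4-fold.
Codon 3 AGU (Ser): third position 2-fold.
Codon 4 GGU (Gly): third position 4-fold.
Codon 5 AAA (Lys): third position 2-fold.
Codon 6 UCC (Ser): third position 4-fold.
Codon 7 UUG (Leu): third position 2-fold.
Four-fold degenerate third positions: 4.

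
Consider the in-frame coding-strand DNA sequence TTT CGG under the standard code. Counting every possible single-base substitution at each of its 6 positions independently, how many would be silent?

Codon 1 (TTT, Phe): 1 synonymous substitution.
Codon 2 (CGG, Arg): 4 synonymous substitutions.
Total: 1 + 4 = 5.

5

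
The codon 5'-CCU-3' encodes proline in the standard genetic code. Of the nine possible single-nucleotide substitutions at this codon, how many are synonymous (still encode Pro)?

Position 1: none → 0 synonymous.
Position 2: none → 0 synonymous.
Position 3: CCC, CCA, CCG → 3 synonymous.
Total: 0 + 0 + 3 = 3.

3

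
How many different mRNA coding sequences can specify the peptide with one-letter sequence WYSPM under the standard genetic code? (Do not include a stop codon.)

Trp: 1 codon.
Tyr: 2 codons.
Ser: 6 codons.
Pro: 4 codons.
Met: 1 codon.
1 × 2 × 6 × 4 × 1 = 48.

48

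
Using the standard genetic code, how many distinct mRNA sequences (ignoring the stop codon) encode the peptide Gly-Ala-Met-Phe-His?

64

Gly: 4 codons.
Ala: 4 codons.
Met: 1 codon.
Phe: 2 codons.
His: 2 codons.
4 × 4 × 1 × 2 × 2 = 64.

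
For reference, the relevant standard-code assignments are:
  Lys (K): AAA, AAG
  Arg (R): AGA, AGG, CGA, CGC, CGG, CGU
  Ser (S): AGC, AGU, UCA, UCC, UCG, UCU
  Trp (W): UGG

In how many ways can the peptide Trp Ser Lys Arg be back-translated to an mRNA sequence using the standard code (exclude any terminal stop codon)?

72

Trp: 1 codon.
Ser: 6 codons.
Lys: 2 codons.
Arg: 6 codons.
1 × 6 × 2 × 6 = 72.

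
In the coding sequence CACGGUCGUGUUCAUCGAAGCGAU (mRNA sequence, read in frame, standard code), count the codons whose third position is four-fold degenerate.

4

Codon 1 CAC (His): third position 2-fold.
Codon 2 GGU (Gly): third position 4-fold.
Codon 3 CGU (Arg): third position 4-fold.
Codon 4 GUU (Val): third position 4-fold.
Codon 5 CAU (His): third position 2-fold.
Codon 6 CGA (Arg): third position 4-fold.
Codon 7 AGC (Ser): third position 2-fold.
Codon 8 GAU (Asp): third position 2-fold.
Four-fold degenerate third positions: 4.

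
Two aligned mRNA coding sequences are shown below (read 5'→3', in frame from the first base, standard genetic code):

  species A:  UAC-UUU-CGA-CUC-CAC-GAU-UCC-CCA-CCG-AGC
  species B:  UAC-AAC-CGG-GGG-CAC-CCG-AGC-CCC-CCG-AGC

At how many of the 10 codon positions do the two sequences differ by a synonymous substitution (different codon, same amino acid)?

3

Codon 1: UAC Tyr / UAC Tyr — identical.
Codon 2: UUU Phe / AAC Asn — nonsynonymous.
Codon 3: CGA Arg / CGG Arg — synonymous.
Codon 4: CUC Leu / GGG Gly — nonsynonymous.
Codon 5: CAC His / CAC His — identical.
Codon 6: GAU Asp / CCG Pro — nonsynonymous.
Codon 7: UCC Ser / AGC Ser — synonymous.
Codon 8: CCA Pro / CCC Pro — synonymous.
Codon 9: CCG Pro / CCG Pro — identical.
Codon 10: AGC Ser / AGC Ser — identical.
Synonymous differences: 3.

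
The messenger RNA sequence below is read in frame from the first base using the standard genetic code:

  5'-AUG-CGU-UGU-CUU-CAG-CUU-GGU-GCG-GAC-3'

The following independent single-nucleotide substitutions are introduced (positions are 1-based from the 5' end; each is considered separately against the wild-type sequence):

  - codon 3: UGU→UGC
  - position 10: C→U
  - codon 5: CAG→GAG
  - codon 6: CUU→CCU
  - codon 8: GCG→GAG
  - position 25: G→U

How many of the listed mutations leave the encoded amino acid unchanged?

1

Codon 3: UGU (Cys) → UGC (Cys) — synonymous.
Codon 4: CUU (Leu) → UUU (Phe) — missense.
Codon 5: CAG (Gln) → GAG (Glu) — missense.
Codon 6: CUU (Leu) → CCU (Pro) — missense.
Codon 8: GCG (Ala) → GAG (Glu) — missense.
Codon 9: GAC (Asp) → UAC (Tyr) — missense.
Synonymous: 1 of 6.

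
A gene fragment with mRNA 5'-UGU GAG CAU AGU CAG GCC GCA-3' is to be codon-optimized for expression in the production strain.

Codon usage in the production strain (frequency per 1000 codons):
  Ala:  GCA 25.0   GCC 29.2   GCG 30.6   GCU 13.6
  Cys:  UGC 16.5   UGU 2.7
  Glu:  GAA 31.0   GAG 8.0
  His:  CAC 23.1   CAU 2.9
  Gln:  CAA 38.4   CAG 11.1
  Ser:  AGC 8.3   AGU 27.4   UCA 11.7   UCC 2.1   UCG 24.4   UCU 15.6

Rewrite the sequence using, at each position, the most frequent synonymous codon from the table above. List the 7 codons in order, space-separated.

UGC GAA CAC AGU CAA GCG GCG

Codon 1 (Cys): best is UGC at 16.5.
Codon 2 (Glu): best is GAA at 31.0.
Codon 3 (His): best is CAC at 23.1.
Codon 4 (Ser): best is AGU at 27.4.
Codon 5 (Gln): best is CAA at 38.4.
Codon 6 (Ala): best is GCG at 30.6.
Codon 7 (Ala): best is GCG at 30.6.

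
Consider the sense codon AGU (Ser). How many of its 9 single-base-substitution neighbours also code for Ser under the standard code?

Position 1: none → 0 synonymous.
Position 2: none → 0 synonymous.
Position 3: AGC → 1 synonymous.
Total: 0 + 0 + 1 = 1.

1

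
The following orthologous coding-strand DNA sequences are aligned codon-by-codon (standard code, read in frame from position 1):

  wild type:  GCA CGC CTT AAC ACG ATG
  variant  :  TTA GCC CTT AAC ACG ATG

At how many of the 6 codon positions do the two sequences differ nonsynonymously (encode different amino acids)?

2

Codon 1: GCA Ala / TTA Leu — nonsynonymous.
Codon 2: CGC Arg / GCC Ala — nonsynonymous.
Codon 3: CTT Leu / CTT Leu — identical.
Codon 4: AAC Asn / AAC Asn — identical.
Codon 5: ACG Thr / ACG Thr — identical.
Codon 6: ATG Met / ATG Met — identical.
Nonsynonymous differences: 2.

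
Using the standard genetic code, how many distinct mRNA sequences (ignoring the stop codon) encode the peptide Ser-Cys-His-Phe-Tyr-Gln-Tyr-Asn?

Ser: 6 codons.
Cys: 2 codons.
His: 2 codons.
Phe: 2 codons.
Tyr: 2 codons.
Gln: 2 codons.
Tyr: 2 codons.
Asn: 2 codons.
6 × 2 × 2 × 2 × 2 × 2 × 2 × 2 = 768.

768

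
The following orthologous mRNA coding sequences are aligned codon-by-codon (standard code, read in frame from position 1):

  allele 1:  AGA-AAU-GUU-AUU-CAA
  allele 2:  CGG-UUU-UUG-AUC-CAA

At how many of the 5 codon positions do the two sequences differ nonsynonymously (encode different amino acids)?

Codon 1: AGA Arg / CGG Arg — synonymous.
Codon 2: AAU Asn / UUU Phe — nonsynonymous.
Codon 3: GUU Val / UUG Leu — nonsynonymous.
Codon 4: AUU Ile / AUC Ile — synonymous.
Codon 5: CAA Gln / CAA Gln — identical.
Nonsynonymous differences: 2.

2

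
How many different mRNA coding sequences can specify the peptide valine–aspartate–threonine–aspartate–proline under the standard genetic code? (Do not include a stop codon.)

Val: 4 codons.
Asp: 2 codons.
Thr: 4 codons.
Asp: 2 codons.
Pro: 4 codons.
4 × 2 × 4 × 2 × 4 = 256.

256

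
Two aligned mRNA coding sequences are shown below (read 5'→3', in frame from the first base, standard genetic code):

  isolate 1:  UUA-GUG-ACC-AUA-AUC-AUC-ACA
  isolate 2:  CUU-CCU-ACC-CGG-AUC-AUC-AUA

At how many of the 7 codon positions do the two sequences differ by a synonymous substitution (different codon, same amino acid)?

Codon 1: UUA Leu / CUU Leu — synonymous.
Codon 2: GUG Val / CCU Pro — nonsynonymous.
Codon 3: ACC Thr / ACC Thr — identical.
Codon 4: AUA Ile / CGG Arg — nonsynonymous.
Codon 5: AUC Ile / AUC Ile — identical.
Codon 6: AUC Ile / AUC Ile — identical.
Codon 7: ACA Thr / AUA Ile — nonsynonymous.
Synonymous differences: 1.

1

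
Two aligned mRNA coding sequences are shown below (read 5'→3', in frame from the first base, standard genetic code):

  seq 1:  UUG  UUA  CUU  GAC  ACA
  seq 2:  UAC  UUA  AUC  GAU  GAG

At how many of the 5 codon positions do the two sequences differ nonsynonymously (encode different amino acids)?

3

Codon 1: UUG Leu / UAC Tyr — nonsynonymous.
Codon 2: UUA Leu / UUA Leu — identical.
Codon 3: CUU Leu / AUC Ile — nonsynonymous.
Codon 4: GAC Asp / GAU Asp — synonymous.
Codon 5: ACA Thr / GAG Glu — nonsynonymous.
Nonsynonymous differences: 3.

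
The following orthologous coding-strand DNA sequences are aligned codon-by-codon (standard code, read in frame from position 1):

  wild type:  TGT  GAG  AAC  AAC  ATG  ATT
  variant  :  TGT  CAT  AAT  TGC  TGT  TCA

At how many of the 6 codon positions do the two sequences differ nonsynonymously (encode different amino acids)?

4

Codon 1: TGT Cys / TGT Cys — identical.
Codon 2: GAG Glu / CAT His — nonsynonymous.
Codon 3: AAC Asn / AAT Asn — synonymous.
Codon 4: AAC Asn / TGC Cys — nonsynonymous.
Codon 5: ATG Met / TGT Cys — nonsynonymous.
Codon 6: ATT Ile / TCA Ser — nonsynonymous.
Nonsynonymous differences: 4.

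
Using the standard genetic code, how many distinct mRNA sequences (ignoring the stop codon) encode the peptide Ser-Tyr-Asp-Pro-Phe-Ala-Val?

3072

Ser: 6 codons.
Tyr: 2 codons.
Asp: 2 codons.
Pro: 4 codons.
Phe: 2 codons.
Ala: 4 codons.
Val: 4 codons.
6 × 2 × 2 × 4 × 2 × 4 × 4 = 3072.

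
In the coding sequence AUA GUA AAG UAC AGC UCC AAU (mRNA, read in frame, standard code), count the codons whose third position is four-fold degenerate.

Codon 1 AUA (Ile): third position 3-fold.
Codon 2 GUA (Val): third position 4-fold.
Codon 3 AAG (Lys): third position 2-fold.
Codon 4 UAC (Tyr): third position 2-fold.
Codon 5 AGC (Ser): third position 2-fold.
Codon 6 UCC (Ser): third position 4-fold.
Codon 7 AAU (Asn): third position 2-fold.
Four-fold degenerate third positions: 2.

2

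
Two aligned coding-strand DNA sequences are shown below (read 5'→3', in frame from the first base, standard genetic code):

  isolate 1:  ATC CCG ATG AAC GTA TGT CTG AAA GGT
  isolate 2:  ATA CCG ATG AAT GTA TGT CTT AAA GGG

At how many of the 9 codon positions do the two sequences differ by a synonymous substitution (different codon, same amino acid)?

4

Codon 1: ATC Ile / ATA Ile — synonymous.
Codon 2: CCG Pro / CCG Pro — identical.
Codon 3: ATG Met / ATG Met — identical.
Codon 4: AAC Asn / AAT Asn — synonymous.
Codon 5: GTA Val / GTA Val — identical.
Codon 6: TGT Cys / TGT Cys — identical.
Codon 7: CTG Leu / CTT Leu — synonymous.
Codon 8: AAA Lys / AAA Lys — identical.
Codon 9: GGT Gly / GGG Gly — synonymous.
Synonymous differences: 4.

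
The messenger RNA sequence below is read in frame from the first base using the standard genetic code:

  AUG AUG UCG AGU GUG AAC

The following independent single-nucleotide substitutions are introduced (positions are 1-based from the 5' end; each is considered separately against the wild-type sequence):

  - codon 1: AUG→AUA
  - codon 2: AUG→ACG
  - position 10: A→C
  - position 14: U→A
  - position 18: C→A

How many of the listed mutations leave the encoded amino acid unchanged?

0

Codon 1: AUG (Met) → AUA (Ile) — missense.
Codon 2: AUG (Met) → ACG (Thr) — missense.
Codon 4: AGU (Ser) → CGU (Arg) — missense.
Codon 5: GUG (Val) → GAG (Glu) — missense.
Codon 6: AAC (Asn) → AAA (Lys) — missense.
Synonymous: 0 of 5.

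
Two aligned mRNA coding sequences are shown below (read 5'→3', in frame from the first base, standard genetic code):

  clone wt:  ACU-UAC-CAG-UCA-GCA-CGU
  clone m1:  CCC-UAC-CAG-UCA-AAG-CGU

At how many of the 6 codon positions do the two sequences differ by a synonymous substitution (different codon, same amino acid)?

Codon 1: ACU Thr / CCC Pro — nonsynonymous.
Codon 2: UAC Tyr / UAC Tyr — identical.
Codon 3: CAG Gln / CAG Gln — identical.
Codon 4: UCA Ser / UCA Ser — identical.
Codon 5: GCA Ala / AAG Lys — nonsynonymous.
Codon 6: CGU Arg / CGU Arg — identical.
Synonymous differences: 0.

0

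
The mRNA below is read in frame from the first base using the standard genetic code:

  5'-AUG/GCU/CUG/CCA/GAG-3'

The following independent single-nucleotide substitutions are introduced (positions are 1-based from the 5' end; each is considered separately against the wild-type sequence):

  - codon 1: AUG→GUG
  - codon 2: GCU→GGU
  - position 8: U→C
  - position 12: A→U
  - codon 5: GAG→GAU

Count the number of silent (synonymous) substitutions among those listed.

1

Codon 1: AUG (Met) → GUG (Val) — missense.
Codon 2: GCU (Ala) → GGU (Gly) — missense.
Codon 3: CUG (Leu) → CCG (Pro) — missense.
Codon 4: CCA (Pro) → CCU (Pro) — synonymous.
Codon 5: GAG (Glu) → GAU (Asp) — missense.
Synonymous: 1 of 5.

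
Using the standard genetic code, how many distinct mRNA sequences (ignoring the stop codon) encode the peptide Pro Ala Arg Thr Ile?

Pro: 4 codons.
Ala: 4 codons.
Arg: 6 codons.
Thr: 4 codons.
Ile: 3 codons.
4 × 4 × 6 × 4 × 3 = 1152.

1152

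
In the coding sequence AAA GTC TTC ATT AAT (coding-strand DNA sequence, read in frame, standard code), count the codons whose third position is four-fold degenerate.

Codon 1 AAA (Lys): third position 2-fold.
Codon 2 GTC (Val): third position 4-fold.
Codon 3 TTC (Phe): third position 2-fold.
Codon 4 ATT (Ile): third position 3-fold.
Codon 5 AAT (Asn): third position 2-fold.
Four-fold degenerate third positions: 1.

1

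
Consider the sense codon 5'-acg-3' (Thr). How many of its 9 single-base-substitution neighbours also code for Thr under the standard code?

Position 1: none → 0 synonymous.
Position 2: none → 0 synonymous.
Position 3: ACU, ACC, ACA → 3 synonymous.
Total: 0 + 0 + 3 = 3.

3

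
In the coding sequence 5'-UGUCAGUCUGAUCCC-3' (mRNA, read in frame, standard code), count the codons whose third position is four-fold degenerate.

2

Codon 1 UGU (Cys): third position 2-fold.
Codon 2 CAG (Gln): third position 2-fold.
Codon 3 UCU (Ser): third position 4-fold.
Codon 4 GAU (Asp): third position 2-fold.
Codon 5 CCC (Pro): third position 4-fold.
Four-fold degenerate third positions: 2.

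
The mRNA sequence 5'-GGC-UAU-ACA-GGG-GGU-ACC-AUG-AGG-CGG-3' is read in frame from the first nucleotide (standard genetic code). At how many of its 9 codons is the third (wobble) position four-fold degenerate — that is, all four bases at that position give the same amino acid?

Codon 1 GGC (Gly): third position 4-fold.
Codon 2 UAU (Tyr): third position 2-fold.
Codon 3 ACA (Thr): third position 4-fold.
Codon 4 GGG (Gly): third position 4-fold.
Codon 5 GGU (Gly): third position 4-fold.
Codon 6 ACC (Thr): third position 4-fold.
Codon 7 AUG (Met): third position 1-fold.
Codon 8 AGG (Arg): third position 2-fold.
Codon 9 CGG (Arg): third position 4-fold.
Four-fold degenerate third positions: 6.

6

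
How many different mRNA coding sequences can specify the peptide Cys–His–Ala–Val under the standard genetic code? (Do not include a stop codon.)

64

Cys: 2 codons.
His: 2 codons.
Ala: 4 codons.
Val: 4 codons.
2 × 2 × 4 × 4 = 64.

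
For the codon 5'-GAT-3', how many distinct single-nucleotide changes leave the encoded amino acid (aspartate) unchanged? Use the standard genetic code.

Position 1: none → 0 synonymous.
Position 2: none → 0 synonymous.
Position 3: GAC → 1 synonymous.
Total: 0 + 0 + 1 = 1.

1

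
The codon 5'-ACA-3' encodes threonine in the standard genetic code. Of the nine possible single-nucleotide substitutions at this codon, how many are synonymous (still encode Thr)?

Position 1: none → 0 synonymous.
Position 2: none → 0 synonymous.
Position 3: ACU, ACC, ACG → 3 synonymous.
Total: 0 + 0 + 3 = 3.

3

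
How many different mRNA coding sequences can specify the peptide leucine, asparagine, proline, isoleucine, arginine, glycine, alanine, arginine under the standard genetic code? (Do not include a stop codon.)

82944

Leu: 6 codons.
Asn: 2 codons.
Pro: 4 codons.
Ile: 3 codons.
Arg: 6 codons.
Gly: 4 codons.
Ala: 4 codons.
Arg: 6 codons.
6 × 2 × 4 × 3 × 6 × 4 × 4 × 6 = 82944.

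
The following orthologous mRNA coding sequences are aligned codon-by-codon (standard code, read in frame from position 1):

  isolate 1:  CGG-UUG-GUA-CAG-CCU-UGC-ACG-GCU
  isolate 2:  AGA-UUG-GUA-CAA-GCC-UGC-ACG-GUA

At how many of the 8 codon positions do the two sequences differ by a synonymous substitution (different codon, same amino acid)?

2

Codon 1: CGG Arg / AGA Arg — synonymous.
Codon 2: UUG Leu / UUG Leu — identical.
Codon 3: GUA Val / GUA Val — identical.
Codon 4: CAG Gln / CAA Gln — synonymous.
Codon 5: CCU Pro / GCC Ala — nonsynonymous.
Codon 6: UGC Cys / UGC Cys — identical.
Codon 7: ACG Thr / ACG Thr — identical.
Codon 8: GCU Ala / GUA Val — nonsynonymous.
Synonymous differences: 2.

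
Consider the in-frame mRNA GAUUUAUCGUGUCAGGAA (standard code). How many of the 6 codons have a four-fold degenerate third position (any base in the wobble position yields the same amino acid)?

Codon 1 GAU (Asp): third position 2-fold.
Codon 2 UUA (Leu): third position 2-fold.
Codon 3 UCG (Ser): third position 4-fold.
Codon 4 UGU (Cys): third position 2-fold.
Codon 5 CAG (Gln): third position 2-fold.
Codon 6 GAA (Glu): third position 2-fold.
Four-fold degenerate third positions: 1.

1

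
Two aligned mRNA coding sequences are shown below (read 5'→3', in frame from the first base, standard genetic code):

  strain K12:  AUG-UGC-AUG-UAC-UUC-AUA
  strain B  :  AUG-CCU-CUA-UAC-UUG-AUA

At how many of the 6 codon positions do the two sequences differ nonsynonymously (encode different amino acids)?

Codon 1: AUG Met / AUG Met — identical.
Codon 2: UGC Cys / CCU Pro — nonsynonymous.
Codon 3: AUG Met / CUA Leu — nonsynonymous.
Codon 4: UAC Tyr / UAC Tyr — identical.
Codon 5: UUC Phe / UUG Leu — nonsynonymous.
Codon 6: AUA Ile / AUA Ile — identical.
Nonsynonymous differences: 3.

3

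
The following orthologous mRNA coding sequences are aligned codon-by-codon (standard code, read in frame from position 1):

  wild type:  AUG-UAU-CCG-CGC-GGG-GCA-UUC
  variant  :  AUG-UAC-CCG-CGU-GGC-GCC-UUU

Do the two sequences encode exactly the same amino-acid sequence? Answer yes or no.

yes

Codon 1: AUG Met / AUG Met — identical.
Codon 2: UAU Tyr / UAC Tyr — synonymous.
Codon 3: CCG Pro / CCG Pro — identical.
Codon 4: CGC Arg / CGU Arg — synonymous.
Codon 5: GGG Gly / GGC Gly — synonymous.
Codon 6: GCA Ala / GCC Ala — synonymous.
Codon 7: UUC Phe / UUU Phe — synonymous.
Nonsynonymous differences: 0 → same protein.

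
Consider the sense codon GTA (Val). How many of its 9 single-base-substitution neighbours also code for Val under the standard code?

Position 1: none → 0 synonymous.
Position 2: none → 0 synonymous.
Position 3: GTT, GTC, GTG → 3 synonymous.
Total: 0 + 0 + 3 = 3.

3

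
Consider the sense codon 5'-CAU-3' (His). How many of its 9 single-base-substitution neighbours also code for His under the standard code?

1

Position 1: none → 0 synonymous.
Position 2: none → 0 synonymous.
Position 3: CAC → 1 synonymous.
Total: 0 + 0 + 1 = 1.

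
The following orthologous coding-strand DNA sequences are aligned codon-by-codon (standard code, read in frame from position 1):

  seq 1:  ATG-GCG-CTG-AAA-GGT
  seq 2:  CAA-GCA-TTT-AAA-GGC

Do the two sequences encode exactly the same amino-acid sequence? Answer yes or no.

Codon 1: ATG Met / CAA Gln — nonsynonymous.
Codon 2: GCG Ala / GCA Ala — synonymous.
Codon 3: CTG Leu / TTT Phe — nonsynonymous.
Codon 4: AAA Lys / AAA Lys — identical.
Codon 5: GGT Gly / GGC Gly — synonymous.
Nonsynonymous differences: 2 → different protein.

no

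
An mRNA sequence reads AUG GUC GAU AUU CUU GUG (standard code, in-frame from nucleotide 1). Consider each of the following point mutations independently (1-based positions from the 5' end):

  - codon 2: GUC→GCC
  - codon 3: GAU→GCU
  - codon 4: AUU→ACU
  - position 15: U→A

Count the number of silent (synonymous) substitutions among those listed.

1

Codon 2: GUC (Val) → GCC (Ala) — missense.
Codon 3: GAU (Asp) → GCU (Ala) — missense.
Codon 4: AUU (Ile) → ACU (Thr) — missense.
Codon 5: CUU (Leu) → CUA (Leu) — synonymous.
Synonymous: 1 of 4.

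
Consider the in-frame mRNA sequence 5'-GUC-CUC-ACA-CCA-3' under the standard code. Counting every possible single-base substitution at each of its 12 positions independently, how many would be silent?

12

Codon 1 (GUC, Val): 3 synonymous substitutions.
Codon 2 (CUC, Leu): 3 synonymous substitutions.
Codon 3 (ACA, Thr): 3 synonymous substitutions.
Codon 4 (CCA, Pro): 3 synonymous substitutions.
Total: 3 + 3 + 3 + 3 = 12.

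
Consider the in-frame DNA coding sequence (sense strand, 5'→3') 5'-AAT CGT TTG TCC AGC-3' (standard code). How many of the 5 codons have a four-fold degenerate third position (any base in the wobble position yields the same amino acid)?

Codon 1 AAT (Asn): third position 2-fold.
Codon 2 CGT (Arg): third position 4-fold.
Codon 3 TTG (Leu): third position 2-fold.
Codon 4 TCC (Ser): third position 4-fold.
Codon 5 AGC (Ser): third position 2-fold.
Four-fold degenerate third positions: 2.

2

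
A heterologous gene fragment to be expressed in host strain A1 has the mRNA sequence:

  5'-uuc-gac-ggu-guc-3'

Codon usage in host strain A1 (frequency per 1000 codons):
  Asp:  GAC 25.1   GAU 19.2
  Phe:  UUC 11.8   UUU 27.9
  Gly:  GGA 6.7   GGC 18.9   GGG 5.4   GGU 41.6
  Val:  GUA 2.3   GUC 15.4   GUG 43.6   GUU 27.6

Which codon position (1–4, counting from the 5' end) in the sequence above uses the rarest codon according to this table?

1

Codon 1 UUC (Phe): 11.8 per 1000.
Codon 2 GAC (Asp): 25.1 per 1000.
Codon 3 GGU (Gly): 41.6 per 1000.
Codon 4 GUC (Val): 15.4 per 1000.
Lowest frequency is 11.8 at codon 1.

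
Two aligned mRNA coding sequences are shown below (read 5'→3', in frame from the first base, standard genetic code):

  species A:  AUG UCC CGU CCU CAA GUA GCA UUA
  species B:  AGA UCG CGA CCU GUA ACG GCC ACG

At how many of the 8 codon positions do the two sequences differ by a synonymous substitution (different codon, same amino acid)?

Codon 1: AUG Met / AGA Arg — nonsynonymous.
Codon 2: UCC Ser / UCG Ser — synonymous.
Codon 3: CGU Arg / CGA Arg — synonymous.
Codon 4: CCU Pro / CCU Pro — identical.
Codon 5: CAA Gln / GUA Val — nonsynonymous.
Codon 6: GUA Val / ACG Thr — nonsynonymous.
Codon 7: GCA Ala / GCC Ala — synonymous.
Codon 8: UUA Leu / ACG Thr — nonsynonymous.
Synonymous differences: 3.

3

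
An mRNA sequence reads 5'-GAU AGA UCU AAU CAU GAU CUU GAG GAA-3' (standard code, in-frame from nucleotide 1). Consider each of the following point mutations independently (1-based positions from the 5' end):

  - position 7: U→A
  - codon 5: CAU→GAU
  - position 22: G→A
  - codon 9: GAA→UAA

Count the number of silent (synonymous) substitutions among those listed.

Codon 3: UCU (Ser) → ACU (Thr) — missense.
Codon 5: CAU (His) → GAU (Asp) — missense.
Codon 8: GAG (Glu) → AAG (Lys) — missense.
Codon 9: GAA (Glu) → UAA (Stop) — nonsense.
Synonymous: 0 of 4.

0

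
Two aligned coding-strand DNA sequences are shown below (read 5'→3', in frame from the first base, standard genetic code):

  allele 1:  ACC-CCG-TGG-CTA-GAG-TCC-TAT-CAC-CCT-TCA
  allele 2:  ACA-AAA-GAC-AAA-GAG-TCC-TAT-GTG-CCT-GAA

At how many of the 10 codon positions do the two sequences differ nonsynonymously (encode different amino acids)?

Codon 1: ACC Thr / ACA Thr — synonymous.
Codon 2: CCG Pro / AAA Lys — nonsynonymous.
Codon 3: TGG Trp / GAC Asp — nonsynonymous.
Codon 4: CTA Leu / AAA Lys — nonsynonymous.
Codon 5: GAG Glu / GAG Glu — identical.
Codon 6: TCC Ser / TCC Ser — identical.
Codon 7: TAT Tyr / TAT Tyr — identical.
Codon 8: CAC His / GTG Val — nonsynonymous.
Codon 9: CCT Pro / CCT Pro — identical.
Codon 10: TCA Ser / GAA Glu — nonsynonymous.
Nonsynonymous differences: 5.

5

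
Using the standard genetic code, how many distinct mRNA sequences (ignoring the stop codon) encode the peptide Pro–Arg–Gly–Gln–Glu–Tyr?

768

Pro: 4 codons.
Arg: 6 codons.
Gly: 4 codons.
Gln: 2 codons.
Glu: 2 codons.
Tyr: 2 codons.
4 × 6 × 4 × 2 × 2 × 2 = 768.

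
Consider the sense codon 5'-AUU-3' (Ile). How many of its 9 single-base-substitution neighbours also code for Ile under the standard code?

2

Position 1: none → 0 synonymous.
Position 2: none → 0 synonymous.
Position 3: AUC, AUA → 2 synonymous.
Total: 0 + 0 + 2 = 2.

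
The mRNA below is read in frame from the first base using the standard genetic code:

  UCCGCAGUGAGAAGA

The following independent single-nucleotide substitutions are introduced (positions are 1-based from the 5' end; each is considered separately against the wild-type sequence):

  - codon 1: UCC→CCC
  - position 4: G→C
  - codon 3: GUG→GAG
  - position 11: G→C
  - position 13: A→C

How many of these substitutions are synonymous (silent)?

Codon 1: UCC (Ser) → CCC (Pro) — missense.
Codon 2: GCA (Ala) → CCA (Pro) — missense.
Codon 3: GUG (Val) → GAG (Glu) — missense.
Codon 4: AGA (Arg) → ACA (Thr) — missense.
Codon 5: AGA (Arg) → CGA (Arg) — synonymous.
Synonymous: 1 of 5.

1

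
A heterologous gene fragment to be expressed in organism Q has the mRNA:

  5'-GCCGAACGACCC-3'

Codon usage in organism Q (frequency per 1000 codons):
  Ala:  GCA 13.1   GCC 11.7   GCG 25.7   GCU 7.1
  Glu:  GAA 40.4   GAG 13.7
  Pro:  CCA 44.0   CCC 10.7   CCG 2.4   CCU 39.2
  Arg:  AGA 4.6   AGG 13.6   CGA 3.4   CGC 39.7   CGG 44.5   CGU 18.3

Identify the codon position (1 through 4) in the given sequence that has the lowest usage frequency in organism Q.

3

Codon 1 GCC (Ala): 11.7 per 1000.
Codon 2 GAA (Glu): 40.4 per 1000.
Codon 3 CGA (Arg): 3.4 per 1000.
Codon 4 CCC (Pro): 10.7 per 1000.
Lowest frequency is 3.4 at codon 3.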